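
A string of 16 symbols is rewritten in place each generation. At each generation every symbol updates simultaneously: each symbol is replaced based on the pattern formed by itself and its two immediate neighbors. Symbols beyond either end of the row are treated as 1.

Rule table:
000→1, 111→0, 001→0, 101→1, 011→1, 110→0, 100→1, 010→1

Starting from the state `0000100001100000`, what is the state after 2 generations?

1110111101011110
0001100011110001

0001100011110001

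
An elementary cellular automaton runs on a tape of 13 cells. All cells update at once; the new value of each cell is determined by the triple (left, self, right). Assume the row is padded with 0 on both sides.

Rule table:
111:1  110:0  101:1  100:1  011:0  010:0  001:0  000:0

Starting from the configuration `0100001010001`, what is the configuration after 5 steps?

0010000101000
0001000010100
0000100001010
0000010000101
0000001000010

0000001000010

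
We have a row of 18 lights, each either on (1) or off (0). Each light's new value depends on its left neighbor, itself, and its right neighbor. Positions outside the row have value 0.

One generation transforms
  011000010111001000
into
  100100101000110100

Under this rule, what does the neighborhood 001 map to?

At position 0 the neighborhood is 001; the next row has 1 there.

1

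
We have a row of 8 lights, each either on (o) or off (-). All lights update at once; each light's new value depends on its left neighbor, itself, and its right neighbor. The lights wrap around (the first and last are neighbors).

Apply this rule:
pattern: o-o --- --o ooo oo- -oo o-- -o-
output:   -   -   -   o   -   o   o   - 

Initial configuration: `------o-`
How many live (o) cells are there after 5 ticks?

1

-------o
o-------
-o------
--o-----
---o----
count of o: 1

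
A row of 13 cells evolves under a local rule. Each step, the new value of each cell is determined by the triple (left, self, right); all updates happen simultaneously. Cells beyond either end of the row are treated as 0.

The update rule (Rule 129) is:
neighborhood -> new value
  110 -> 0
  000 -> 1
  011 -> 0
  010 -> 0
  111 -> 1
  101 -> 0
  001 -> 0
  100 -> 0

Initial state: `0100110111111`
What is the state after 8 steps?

0000000011110
1111111001100
0111110000001
0011100111100
1001000011001
0000011000000
1111000011111
0110011001110

0110011001110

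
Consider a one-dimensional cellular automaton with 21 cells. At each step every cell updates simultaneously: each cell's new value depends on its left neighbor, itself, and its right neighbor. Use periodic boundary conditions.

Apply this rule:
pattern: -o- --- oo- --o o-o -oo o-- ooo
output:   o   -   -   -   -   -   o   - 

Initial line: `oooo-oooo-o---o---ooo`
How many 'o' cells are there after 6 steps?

2

step 1: ----------oo--oo-----
step 2: ------------o---o----
step 3: ------------oo--oo---
step 4: --------------o---o--
step 5: --------------oo--oo-
step 6: ----------------o---o
count of o: 2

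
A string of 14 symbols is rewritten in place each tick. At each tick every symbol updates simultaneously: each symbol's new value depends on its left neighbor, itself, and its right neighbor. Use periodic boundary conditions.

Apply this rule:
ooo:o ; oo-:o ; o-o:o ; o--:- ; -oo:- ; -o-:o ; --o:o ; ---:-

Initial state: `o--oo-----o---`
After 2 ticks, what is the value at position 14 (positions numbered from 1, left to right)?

o-o-o----oo--o
ooooo---o-o-o-
position 14 holds -

-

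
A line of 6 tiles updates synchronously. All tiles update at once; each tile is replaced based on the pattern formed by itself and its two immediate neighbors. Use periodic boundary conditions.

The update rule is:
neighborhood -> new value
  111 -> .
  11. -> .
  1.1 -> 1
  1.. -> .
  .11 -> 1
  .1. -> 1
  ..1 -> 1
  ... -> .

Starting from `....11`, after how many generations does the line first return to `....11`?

...11.
..11..
.11...
11....
1....1
....11

6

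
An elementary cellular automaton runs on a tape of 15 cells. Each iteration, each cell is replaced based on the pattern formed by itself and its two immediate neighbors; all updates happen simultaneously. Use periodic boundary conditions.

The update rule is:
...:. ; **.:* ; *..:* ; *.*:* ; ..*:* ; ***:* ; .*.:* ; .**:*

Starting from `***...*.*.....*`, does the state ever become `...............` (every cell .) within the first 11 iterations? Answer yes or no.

****.*****...**
***********.***
***************
***************  (fixed point — unchanged through iteration 11)
iteration 11 is ***************, still not uniform .

no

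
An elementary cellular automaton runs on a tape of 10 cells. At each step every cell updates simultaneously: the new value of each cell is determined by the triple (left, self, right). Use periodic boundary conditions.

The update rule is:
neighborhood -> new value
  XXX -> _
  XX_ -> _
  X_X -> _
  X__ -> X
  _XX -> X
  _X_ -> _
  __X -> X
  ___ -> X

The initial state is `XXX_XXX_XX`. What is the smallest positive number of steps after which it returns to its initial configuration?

20

____X___X_
XXXX_XXX_X
_____X___X
XXXXX_XXX_
X_____X___
_XXXXX_XXX
_X_____X__
X_XXXXX_XX
__X_____X_
XX_XXXXX_X
___X_____X
XXX_XXXXX_
X___X_____
_XXX_XXXXX
_X___X____
X_XXX_XXXX
__X___X___
XX_XXX_XXX
___X___X__
XXX_XXX_XX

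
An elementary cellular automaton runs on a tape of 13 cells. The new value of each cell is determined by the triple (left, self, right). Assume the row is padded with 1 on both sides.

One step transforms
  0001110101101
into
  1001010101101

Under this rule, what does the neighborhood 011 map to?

1

At position 3 the neighborhood is 011; the next row has 1 there.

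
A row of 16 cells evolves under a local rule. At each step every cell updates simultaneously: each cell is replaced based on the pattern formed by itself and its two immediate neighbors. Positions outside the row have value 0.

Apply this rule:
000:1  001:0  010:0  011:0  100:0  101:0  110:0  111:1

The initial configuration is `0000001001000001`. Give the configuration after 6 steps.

1111100000011100
0111001111001001
0010000110000000
1000110000111111
0010000110011110
1000110000001100

1000110000001100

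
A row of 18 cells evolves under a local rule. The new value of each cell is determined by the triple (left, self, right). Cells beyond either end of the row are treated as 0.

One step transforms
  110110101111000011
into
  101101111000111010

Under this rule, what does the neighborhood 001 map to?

At position 15 the neighborhood is 001; the next row has 0 there.

0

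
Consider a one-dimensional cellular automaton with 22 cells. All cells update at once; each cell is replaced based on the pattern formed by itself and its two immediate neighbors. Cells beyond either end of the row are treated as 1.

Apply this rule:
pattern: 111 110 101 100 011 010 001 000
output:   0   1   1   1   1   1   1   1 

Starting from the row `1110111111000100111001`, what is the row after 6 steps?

1110111111000000111000

step 1: 0011100001111111101111
step 2: 1110111111000000111000
step 3: 0011100001111111101111  (repeats step 1; period 2)
step 6: 1110111111000000111000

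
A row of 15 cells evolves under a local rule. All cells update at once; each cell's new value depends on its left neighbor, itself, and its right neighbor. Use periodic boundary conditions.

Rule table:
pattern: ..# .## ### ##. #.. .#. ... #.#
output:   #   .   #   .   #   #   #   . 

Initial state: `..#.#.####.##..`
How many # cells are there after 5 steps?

###.#..##....##
##..###..####.#
#.##.#.##.##...
#....#......###
.###########.##
count of #: 13

13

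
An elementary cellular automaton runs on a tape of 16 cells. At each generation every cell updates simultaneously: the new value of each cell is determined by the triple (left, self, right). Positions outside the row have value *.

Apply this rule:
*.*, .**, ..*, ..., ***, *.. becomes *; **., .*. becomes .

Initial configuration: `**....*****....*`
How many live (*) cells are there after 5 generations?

*.********.*****
.********.******
********.*******
*******.********
******.*********
count of *: 15

15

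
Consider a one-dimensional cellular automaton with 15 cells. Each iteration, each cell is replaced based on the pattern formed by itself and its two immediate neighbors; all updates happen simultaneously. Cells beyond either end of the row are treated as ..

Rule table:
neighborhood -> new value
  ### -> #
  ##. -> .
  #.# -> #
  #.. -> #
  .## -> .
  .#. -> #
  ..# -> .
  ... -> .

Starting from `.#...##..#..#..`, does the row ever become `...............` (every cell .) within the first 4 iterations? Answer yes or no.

no

.##....#.##.##.
...#...##..#..#
...##....#.##.#
.....#...##..##
iteration 4 is .....#...##..##, still not uniform .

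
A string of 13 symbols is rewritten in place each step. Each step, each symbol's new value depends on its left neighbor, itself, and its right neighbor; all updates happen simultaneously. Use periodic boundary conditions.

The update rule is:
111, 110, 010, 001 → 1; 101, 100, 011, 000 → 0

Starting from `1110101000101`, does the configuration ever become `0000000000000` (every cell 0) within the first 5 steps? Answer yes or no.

no

step 1: 1110101001100
step 2: 0110101010101
step 3: 0010101010101
step 4: 0110101010101  (repeats step 2; period 2)
step 5: 0010101010101
step 5 is 0010101010101, still not uniform 0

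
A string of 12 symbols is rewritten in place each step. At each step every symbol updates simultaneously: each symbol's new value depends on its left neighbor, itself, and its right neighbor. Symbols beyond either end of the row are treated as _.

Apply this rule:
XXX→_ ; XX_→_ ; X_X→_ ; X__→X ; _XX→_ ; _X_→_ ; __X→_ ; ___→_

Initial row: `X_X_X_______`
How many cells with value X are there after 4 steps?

step 1: _____X______
step 2: ______X_____
step 3: _______X____
step 4: ________X___
count of X: 1

1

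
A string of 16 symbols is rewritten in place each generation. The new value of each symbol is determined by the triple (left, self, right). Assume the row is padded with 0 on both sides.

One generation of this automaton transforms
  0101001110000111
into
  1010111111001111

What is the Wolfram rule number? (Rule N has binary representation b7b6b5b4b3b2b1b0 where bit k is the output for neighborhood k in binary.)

position 7: 111 → 1  (bit 7 = 1)
position 8: 110 → 1  (bit 6 = 1)
position 2: 101 → 1  (bit 5 = 1)
position 4: 100 → 1  (bit 4 = 1)
position 6: 011 → 1  (bit 3 = 1)
position 1: 010 → 0  (bit 2 = 0)
position 0: 001 → 1  (bit 1 = 1)
position 10: 000 → 0  (bit 0 = 0)
bits b7..b0 = 11111010 = 250

250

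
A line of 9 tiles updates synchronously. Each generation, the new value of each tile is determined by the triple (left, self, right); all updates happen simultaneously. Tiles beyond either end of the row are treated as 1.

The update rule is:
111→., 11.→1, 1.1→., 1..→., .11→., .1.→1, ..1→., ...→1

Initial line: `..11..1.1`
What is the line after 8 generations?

...1..1..
.1.1..1..
.1.1..1..  (fixed point — unchanged through generation 8)

.1.1..1..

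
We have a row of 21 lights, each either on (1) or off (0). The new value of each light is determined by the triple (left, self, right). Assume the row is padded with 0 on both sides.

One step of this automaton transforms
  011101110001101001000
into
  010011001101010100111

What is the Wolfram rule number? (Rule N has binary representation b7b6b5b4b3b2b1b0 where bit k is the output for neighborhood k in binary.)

57

position 2: 111 → 0  (bit 7 = 0)
position 3: 110 → 0  (bit 6 = 0)
position 4: 101 → 1  (bit 5 = 1)
position 8: 100 → 1  (bit 4 = 1)
position 1: 011 → 1  (bit 3 = 1)
position 14: 010 → 0  (bit 2 = 0)
position 0: 001 → 0  (bit 1 = 0)
position 9: 000 → 1  (bit 0 = 1)
bits b7..b0 = 00111001 = 57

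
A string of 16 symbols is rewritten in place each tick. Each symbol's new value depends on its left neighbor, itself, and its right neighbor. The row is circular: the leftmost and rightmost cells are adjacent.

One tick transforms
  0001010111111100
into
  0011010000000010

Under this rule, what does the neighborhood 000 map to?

0

At position 0 the neighborhood is 000; the next row has 0 there.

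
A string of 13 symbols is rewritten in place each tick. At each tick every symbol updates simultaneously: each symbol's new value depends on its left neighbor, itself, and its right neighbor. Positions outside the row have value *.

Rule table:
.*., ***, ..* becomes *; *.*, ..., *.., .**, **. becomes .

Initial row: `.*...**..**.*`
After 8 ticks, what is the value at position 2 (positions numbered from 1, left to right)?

*

.*..*...*....
.*.**..**...*
.*....*....*.
.*...**...**.
.*..*....*...
.*.**...**..*
.*.....*...*.
.*....**..**.
position 2 holds *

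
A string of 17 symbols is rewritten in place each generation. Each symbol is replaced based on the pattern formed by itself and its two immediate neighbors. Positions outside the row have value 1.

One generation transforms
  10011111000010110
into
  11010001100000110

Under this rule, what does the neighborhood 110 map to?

At position 0 the neighborhood is 110; the next row has 1 there.

1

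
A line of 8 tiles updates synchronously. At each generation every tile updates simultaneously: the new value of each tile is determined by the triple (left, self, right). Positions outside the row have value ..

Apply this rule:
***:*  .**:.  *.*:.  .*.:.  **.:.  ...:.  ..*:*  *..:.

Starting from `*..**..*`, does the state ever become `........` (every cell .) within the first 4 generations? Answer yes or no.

no

..*...*.
.*...*..
*...*...
...*....
generation 4 is ...*...., still not uniform .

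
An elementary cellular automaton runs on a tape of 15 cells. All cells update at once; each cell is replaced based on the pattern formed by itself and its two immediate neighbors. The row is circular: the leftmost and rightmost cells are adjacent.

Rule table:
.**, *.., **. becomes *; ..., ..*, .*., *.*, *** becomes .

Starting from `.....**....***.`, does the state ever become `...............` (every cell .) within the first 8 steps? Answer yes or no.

.....***...*.**
*....*.**....**
**.....***...*.
***....*.**....
*.**.....***...
..***....*.**..
..*.**.....***.
....***....*.**
step 8 is ....***....*.**, still not uniform .

no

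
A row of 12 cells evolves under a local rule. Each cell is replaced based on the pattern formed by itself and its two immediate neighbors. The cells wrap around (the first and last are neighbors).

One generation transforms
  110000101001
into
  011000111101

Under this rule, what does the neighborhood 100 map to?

At position 2 the neighborhood is 100; the next row has 1 there.

1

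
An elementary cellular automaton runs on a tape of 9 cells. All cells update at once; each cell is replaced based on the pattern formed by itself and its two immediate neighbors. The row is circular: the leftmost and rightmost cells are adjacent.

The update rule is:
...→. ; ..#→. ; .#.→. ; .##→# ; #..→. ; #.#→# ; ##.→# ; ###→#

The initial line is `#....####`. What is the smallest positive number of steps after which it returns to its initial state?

1

step 1: #....####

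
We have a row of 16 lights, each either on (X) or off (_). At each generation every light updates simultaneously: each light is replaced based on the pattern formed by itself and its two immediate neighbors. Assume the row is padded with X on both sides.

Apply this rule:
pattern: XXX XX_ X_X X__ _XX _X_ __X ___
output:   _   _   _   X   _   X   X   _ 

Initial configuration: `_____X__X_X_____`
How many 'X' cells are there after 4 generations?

X___XXXXX_XX___X
_X_X________X_X_
_X_XX______XX_X_
_X___X____X___X_
count of X: 4

4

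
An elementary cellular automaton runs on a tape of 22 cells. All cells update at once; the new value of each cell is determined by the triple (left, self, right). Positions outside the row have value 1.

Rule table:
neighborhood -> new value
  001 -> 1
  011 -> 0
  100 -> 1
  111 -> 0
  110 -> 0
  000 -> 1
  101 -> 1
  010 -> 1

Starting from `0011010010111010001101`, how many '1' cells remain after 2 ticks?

1100111111000111110010
0011000000111000001111
count of 1: 9

9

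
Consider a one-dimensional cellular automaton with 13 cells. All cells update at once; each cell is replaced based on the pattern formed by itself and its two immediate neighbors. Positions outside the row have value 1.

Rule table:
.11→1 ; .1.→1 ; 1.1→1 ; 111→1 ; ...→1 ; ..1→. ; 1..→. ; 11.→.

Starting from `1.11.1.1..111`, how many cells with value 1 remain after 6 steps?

10

.11.1111..111
11.1111...111
1.1111..1.111
.1111...11111
1111..1.11111
111...1111111
count of 1: 10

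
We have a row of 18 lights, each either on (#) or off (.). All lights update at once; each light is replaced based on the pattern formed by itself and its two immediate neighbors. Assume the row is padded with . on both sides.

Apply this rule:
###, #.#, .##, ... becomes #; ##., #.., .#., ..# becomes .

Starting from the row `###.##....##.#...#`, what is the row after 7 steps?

step 1: ##.##..##.#.#..#..
step 2: #.##...#.#.#.....#
step 3: .##..#..#.#..###..
step 4: .#.......#...##..#
step 5: ...#####...#.#....
step 6: ##.####..#..#..###
step 7: #.####.........##.

#.####.........##.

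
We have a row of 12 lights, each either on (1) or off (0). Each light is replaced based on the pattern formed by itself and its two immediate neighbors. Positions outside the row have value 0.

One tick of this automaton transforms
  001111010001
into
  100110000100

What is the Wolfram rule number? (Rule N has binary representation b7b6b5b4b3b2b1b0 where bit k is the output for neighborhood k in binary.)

position 3: 111 → 1  (bit 7 = 1)
position 5: 110 → 0  (bit 6 = 0)
position 6: 101 → 0  (bit 5 = 0)
position 8: 100 → 0  (bit 4 = 0)
position 2: 011 → 0  (bit 3 = 0)
position 7: 010 → 0  (bit 2 = 0)
position 1: 001 → 0  (bit 1 = 0)
position 0: 000 → 1  (bit 0 = 1)
bits b7..b0 = 10000001 = 129

129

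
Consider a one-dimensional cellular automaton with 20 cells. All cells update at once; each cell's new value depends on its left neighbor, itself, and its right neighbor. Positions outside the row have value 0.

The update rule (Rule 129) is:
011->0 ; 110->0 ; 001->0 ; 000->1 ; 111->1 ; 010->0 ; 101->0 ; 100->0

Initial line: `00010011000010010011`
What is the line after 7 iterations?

00000000011001111111

11000000011000000000
00011111000011111111
11001110011001111110
00000100000000111100
11110001111110011001
01100100111100000000
00000000011001111111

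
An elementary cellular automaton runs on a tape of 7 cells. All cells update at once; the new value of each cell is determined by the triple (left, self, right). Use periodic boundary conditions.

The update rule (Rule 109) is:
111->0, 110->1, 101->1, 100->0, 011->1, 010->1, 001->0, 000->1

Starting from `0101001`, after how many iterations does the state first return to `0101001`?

iteration 1: 1111001
iteration 2: 0001001
iteration 3: 0101001

3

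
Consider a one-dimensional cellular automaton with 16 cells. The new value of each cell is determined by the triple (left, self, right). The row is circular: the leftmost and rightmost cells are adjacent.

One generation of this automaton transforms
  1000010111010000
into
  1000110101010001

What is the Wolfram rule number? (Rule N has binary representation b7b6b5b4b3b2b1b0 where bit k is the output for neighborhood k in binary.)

position 8: 111 → 0  (bit 7 = 0)
position 9: 110 → 1  (bit 6 = 1)
position 6: 101 → 0  (bit 5 = 0)
position 1: 100 → 0  (bit 4 = 0)
position 7: 011 → 1  (bit 3 = 1)
position 0: 010 → 1  (bit 2 = 1)
position 4: 001 → 1  (bit 1 = 1)
position 2: 000 → 0  (bit 0 = 0)
bits b7..b0 = 01001110 = 78

78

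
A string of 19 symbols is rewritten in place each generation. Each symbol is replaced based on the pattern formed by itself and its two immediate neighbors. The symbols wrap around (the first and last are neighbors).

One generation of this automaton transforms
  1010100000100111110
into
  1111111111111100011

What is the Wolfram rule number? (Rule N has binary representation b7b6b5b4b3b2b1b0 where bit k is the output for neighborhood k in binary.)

position 14: 111 → 0  (bit 7 = 0)
position 17: 110 → 1  (bit 6 = 1)
position 1: 101 → 1  (bit 5 = 1)
position 5: 100 → 1  (bit 4 = 1)
position 13: 011 → 1  (bit 3 = 1)
position 0: 010 → 1  (bit 2 = 1)
position 9: 001 → 1  (bit 1 = 1)
position 6: 000 → 1  (bit 0 = 1)
bits b7..b0 = 01111111 = 127

127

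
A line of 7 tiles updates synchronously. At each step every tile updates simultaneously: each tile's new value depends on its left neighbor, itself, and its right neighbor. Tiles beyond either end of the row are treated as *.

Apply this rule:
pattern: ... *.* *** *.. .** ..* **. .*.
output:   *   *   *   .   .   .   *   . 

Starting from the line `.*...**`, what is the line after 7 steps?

*..*..*
*......
*.****.
**.****
***.***
****.**
*****.*

*****.*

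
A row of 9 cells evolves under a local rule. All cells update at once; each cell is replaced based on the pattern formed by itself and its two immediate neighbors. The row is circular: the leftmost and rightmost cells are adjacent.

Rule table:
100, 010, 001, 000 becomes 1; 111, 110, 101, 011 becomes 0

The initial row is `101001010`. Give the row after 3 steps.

111111110

step 1: 101111010
step 2: 100000010
step 3: 111111110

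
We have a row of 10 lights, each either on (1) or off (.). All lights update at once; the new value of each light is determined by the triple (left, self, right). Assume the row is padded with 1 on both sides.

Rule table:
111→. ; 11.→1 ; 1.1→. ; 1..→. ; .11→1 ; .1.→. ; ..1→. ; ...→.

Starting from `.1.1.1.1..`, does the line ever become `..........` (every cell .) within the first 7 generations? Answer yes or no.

generation 1: ..........
all cells are . at generation 1

yes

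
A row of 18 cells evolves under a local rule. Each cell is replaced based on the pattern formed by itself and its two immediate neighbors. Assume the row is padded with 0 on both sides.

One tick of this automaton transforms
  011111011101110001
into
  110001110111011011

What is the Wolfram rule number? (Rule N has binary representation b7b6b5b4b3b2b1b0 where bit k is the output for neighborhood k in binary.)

126

position 2: 111 → 0  (bit 7 = 0)
position 5: 110 → 1  (bit 6 = 1)
position 6: 101 → 1  (bit 5 = 1)
position 14: 100 → 1  (bit 4 = 1)
position 1: 011 → 1  (bit 3 = 1)
position 17: 010 → 1  (bit 2 = 1)
position 0: 001 → 1  (bit 1 = 1)
position 15: 000 → 0  (bit 0 = 0)
bits b7..b0 = 01111110 = 126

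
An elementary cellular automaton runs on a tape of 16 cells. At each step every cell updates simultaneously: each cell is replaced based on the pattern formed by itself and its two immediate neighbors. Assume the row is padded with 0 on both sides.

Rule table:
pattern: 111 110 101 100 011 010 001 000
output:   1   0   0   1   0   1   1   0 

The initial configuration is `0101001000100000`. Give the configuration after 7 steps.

1101111101110000
0000111000101000
0001010101101100
0011010100000010
0100010110000111
1110110001001010
0100001011111011

0100001011111011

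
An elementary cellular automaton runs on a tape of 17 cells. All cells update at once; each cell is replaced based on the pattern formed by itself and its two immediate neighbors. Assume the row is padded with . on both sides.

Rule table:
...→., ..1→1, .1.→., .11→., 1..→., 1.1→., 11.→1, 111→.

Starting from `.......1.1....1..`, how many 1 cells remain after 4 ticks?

2

......1......1...
.....1......1....
....1......1.....
...1......1......
count of 1: 2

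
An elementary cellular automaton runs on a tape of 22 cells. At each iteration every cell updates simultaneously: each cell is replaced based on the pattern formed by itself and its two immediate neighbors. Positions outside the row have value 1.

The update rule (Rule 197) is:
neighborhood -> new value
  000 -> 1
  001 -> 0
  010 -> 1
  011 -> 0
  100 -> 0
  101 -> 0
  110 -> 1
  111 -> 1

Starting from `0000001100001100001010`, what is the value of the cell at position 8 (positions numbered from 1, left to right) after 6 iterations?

1

0111100101100101101010
0011100100100100101010
0001100100100100101010
0100100100100100101010
0100100100100100101010  (fixed point — unchanged through iteration 6)
position 8 holds 1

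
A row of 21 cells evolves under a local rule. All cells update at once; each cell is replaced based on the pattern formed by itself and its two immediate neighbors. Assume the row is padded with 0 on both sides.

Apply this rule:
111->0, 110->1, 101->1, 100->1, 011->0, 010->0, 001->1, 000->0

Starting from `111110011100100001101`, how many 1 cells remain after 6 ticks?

12

000011100111010010110
000100111001101101011
001011001110110110101
010101110011011011010
101010011101101101101
010101100110110110110
count of 1: 12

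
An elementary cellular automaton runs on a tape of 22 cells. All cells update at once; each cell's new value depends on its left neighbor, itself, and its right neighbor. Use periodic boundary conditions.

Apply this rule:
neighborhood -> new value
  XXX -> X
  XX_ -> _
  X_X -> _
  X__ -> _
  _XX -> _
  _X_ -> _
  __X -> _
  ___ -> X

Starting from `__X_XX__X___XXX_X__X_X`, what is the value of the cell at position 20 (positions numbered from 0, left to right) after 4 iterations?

X

__________X__X________
XXXXXXXXX______XXXXXXX
XXXXXXXX__XXXX__XXXXXX
XXXXXXX____XX____XXXXX
position 20 holds X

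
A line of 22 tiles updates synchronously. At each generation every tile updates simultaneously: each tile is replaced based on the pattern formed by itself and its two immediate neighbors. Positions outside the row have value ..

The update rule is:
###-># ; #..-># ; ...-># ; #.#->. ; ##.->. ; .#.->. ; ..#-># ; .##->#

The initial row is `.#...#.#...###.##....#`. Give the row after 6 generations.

generation 1: #.###...#####..#.####.
generation 2: ..##.#######.##..###.#
generation 3: ###..######..#.####...
generation 4: ##.#######.##..###.###
generation 5: #..######..#.####..##.
generation 6: .#######.##..###.###.#

.#######.##..###.###.#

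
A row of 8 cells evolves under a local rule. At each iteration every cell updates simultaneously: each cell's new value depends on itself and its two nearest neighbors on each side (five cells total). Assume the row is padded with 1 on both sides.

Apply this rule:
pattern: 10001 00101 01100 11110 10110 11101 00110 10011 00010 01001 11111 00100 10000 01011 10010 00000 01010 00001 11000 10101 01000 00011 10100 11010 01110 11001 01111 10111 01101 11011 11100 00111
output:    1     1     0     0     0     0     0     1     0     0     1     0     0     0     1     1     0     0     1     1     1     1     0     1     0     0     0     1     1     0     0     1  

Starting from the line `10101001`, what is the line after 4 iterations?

11001001

iteration 1: 01100011
iteration 2: 00011110
iteration 3: 11110000
iteration 4: 11001001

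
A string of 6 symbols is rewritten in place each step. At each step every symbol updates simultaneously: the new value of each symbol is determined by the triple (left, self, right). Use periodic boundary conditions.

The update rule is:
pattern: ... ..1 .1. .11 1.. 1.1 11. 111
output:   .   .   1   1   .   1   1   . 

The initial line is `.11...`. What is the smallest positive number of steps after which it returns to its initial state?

1

.11...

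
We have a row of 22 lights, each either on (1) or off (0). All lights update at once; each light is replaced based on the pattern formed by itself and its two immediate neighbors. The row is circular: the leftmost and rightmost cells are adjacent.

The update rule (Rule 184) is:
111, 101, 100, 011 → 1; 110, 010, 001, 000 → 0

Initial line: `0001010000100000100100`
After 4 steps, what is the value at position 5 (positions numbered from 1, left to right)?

0

0000101000010000010010
0000010100001000001001
1000001010000100000100
0100000101000010000010
position 5 holds 0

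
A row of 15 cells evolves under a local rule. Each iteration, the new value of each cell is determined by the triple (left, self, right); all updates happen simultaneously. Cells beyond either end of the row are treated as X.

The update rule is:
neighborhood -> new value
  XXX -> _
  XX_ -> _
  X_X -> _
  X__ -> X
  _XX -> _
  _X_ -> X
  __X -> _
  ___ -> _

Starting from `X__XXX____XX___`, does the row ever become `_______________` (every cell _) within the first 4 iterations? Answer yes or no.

_X____X_____X__
_XX___XX____XX_
___X____X______
X__XX___XX_____
iteration 4 is X__XX___XX_____, still not uniform _

no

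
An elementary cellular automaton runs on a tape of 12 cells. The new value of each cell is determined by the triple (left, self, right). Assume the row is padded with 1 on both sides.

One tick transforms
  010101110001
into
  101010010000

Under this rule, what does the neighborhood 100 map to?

0

At position 8 the neighborhood is 100; the next row has 0 there.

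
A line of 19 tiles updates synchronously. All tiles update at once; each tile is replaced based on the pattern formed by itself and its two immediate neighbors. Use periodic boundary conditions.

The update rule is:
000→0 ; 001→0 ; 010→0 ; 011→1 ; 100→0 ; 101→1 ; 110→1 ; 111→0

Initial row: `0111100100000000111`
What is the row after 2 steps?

1100100000000000101
0100000000000000011

0100000000000000011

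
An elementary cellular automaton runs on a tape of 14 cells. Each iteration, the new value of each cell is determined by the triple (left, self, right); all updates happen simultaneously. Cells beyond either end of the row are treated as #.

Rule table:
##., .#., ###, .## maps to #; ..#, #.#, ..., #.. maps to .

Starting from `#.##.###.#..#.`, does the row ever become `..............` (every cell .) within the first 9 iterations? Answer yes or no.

#.##.###.#..#.  (fixed point — unchanged through iteration 9)
iteration 9 is #.##.###.#..#., still not uniform .

no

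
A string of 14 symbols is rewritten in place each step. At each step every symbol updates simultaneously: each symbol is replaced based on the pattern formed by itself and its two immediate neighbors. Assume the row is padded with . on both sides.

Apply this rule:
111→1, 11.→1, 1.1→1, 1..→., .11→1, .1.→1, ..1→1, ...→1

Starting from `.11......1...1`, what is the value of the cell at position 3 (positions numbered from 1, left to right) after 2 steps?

1

step 1: 111.111111.111
step 2: 11111111111111
position 3 holds 1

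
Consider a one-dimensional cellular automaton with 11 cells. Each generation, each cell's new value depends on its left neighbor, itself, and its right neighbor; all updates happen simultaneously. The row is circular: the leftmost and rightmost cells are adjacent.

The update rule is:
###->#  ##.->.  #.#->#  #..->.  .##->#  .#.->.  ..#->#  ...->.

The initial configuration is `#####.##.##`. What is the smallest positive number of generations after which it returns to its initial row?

generation 1: ####.##.###
generation 2: ###.##.####
generation 3: ##.##.#####
generation 4: #.##.######
generation 5: .##.#######
generation 6: ##.#######.
generation 7: #.#######.#
generation 8: .#######.##
generation 9: #######.##.
generation 10: ######.##.#
generation 11: #####.##.##

11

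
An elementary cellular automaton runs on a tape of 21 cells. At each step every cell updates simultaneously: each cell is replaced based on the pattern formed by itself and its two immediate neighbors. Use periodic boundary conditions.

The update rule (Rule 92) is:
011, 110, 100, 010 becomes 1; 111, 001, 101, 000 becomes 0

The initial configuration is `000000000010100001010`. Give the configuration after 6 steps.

000000000010110001011
100000000010111001011
110000000010101101010
111000000010101101010
101100000010101101010
101110000010101101010

101110000010101101010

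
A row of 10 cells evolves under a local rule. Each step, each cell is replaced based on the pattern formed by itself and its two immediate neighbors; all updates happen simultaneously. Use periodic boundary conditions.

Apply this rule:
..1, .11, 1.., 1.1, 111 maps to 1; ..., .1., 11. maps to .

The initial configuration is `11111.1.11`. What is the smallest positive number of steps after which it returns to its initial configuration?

step 1: 1111.1.111
step 2: 111.1.1111
step 3: 11.1.11111
step 4: 1.1.111111
step 5: .1.1111111
step 6: 1.1111111.
step 7: .1111111.1
step 8: 1111111.1.
step 9: 111111.1.1
step 10: 11111.1.11

10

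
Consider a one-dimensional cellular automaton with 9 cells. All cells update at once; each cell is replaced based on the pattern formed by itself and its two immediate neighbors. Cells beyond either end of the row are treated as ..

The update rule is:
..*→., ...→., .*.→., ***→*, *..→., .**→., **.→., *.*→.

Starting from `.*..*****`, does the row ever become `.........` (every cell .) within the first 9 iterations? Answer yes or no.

yes

.....***.
......*..
.........
all cells are . at iteration 3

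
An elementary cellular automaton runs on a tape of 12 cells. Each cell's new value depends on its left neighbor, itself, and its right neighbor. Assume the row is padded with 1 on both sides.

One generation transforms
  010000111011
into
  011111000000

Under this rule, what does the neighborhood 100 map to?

At position 2 the neighborhood is 100; the next row has 1 there.

1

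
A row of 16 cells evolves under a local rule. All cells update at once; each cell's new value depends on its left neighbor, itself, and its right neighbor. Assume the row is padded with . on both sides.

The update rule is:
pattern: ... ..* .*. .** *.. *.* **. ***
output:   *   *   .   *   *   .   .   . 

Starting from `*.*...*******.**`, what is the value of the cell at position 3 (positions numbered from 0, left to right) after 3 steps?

...****.......*.
****...*******.*
*...****........
position 3 holds .

.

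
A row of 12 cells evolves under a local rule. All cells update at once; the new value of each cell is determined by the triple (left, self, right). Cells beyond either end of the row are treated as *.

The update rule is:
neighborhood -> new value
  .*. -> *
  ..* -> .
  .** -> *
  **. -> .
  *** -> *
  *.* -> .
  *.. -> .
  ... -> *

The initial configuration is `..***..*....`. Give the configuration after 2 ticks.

tick 1: ..**...*.**.
tick 2: ..*..*.*.*..

..*..*.*.*..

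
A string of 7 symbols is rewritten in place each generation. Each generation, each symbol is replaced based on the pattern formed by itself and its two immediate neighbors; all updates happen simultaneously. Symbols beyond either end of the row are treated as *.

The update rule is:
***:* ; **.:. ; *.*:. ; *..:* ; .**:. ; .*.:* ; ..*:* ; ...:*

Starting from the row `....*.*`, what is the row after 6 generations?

.******

*****..
****.**
***...*
**.***.
*...*..
.******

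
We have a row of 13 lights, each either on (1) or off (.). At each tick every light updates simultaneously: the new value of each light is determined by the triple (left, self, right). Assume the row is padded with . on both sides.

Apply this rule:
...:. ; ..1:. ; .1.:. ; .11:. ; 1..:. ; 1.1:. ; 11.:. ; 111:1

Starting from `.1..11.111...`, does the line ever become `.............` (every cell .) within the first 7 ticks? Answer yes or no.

yes

........1....
.............
all cells are . at tick 2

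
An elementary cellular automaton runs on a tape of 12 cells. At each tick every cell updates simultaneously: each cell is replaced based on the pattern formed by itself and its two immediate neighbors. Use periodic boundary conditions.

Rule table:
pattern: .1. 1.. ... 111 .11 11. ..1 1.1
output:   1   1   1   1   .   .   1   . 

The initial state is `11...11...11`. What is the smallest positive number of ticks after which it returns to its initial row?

1.111..111.1
...1.11.1...
1111....1111
111.1111.111
11...11...11

5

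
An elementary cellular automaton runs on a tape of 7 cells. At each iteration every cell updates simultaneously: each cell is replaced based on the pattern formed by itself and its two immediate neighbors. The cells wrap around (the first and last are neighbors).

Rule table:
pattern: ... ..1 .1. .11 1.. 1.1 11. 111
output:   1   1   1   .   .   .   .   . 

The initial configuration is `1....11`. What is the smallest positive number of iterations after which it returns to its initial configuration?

iteration 1: ..111..
iteration 2: 11....1
iteration 3: ...111.
iteration 4: 111....
iteration 5: ....111
iteration 6: .111...
iteration 7: 1....11

7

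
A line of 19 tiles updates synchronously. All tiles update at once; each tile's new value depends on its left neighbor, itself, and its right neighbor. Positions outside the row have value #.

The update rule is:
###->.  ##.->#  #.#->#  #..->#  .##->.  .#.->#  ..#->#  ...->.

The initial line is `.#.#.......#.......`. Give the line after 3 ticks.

#..#.##.####.##.###

#####.....###.....#
....##...#..##...#.
#..#.##.####.##.###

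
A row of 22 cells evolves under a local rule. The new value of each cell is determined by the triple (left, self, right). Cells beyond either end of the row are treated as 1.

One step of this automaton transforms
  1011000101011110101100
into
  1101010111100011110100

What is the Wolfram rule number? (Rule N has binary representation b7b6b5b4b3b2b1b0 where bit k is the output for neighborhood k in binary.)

position 12: 111 → 0  (bit 7 = 0)
position 0: 110 → 1  (bit 6 = 1)
position 1: 101 → 1  (bit 5 = 1)
position 4: 100 → 0  (bit 4 = 0)
position 2: 011 → 0  (bit 3 = 0)
position 7: 010 → 1  (bit 2 = 1)
position 6: 001 → 0  (bit 1 = 0)
position 5: 000 → 1  (bit 0 = 1)
bits b7..b0 = 01100101 = 101

101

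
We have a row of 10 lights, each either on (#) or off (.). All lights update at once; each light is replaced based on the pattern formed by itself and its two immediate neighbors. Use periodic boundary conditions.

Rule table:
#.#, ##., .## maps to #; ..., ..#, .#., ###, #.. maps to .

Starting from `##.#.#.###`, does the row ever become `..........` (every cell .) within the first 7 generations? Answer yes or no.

yes

.##.#.##..
.###.###..
.#.###.#..
..##.##...
..#####...
..#...#...
..........
all cells are . at generation 7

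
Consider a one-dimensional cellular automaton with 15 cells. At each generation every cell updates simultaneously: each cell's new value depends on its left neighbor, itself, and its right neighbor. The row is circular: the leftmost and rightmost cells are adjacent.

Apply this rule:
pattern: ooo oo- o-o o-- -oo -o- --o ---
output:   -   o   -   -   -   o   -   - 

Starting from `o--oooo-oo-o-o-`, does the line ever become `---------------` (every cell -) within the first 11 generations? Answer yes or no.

generation 1: o-----o--o-o-o-
generation 2: o-----o--o-o-o-  (fixed point — unchanged through generation 11)
generation 11 is o-----o--o-o-o-, still not uniform -

no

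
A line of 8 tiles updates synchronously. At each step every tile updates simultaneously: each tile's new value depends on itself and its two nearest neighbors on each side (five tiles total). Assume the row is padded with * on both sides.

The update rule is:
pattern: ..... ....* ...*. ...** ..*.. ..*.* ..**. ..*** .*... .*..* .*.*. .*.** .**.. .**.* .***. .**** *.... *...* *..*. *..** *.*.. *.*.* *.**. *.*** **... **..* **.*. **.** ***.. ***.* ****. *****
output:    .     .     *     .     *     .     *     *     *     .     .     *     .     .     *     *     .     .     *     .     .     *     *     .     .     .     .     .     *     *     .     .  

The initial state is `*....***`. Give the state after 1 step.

*....**.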